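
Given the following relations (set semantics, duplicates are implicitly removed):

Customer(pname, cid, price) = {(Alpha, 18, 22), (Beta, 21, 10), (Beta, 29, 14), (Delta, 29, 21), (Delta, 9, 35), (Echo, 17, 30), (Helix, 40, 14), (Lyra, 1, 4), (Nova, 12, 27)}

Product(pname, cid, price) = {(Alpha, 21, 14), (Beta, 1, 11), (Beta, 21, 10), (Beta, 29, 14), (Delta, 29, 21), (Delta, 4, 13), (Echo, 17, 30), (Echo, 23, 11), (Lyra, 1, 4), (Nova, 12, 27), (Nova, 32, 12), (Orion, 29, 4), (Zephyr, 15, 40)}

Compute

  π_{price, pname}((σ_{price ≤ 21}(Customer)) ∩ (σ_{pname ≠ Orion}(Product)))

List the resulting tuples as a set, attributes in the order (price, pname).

Apply σ_{price ≤ 21}; surviving tuples: {(Beta, 21, 10), (Beta, 29, 14), (Delta, 29, 21), (Helix, 40, 14), (Lyra, 1, 4)}
Apply σ_{pname ≠ Orion}; surviving tuples: {(Alpha, 21, 14), (Beta, 1, 11), (Beta, 21, 10), (Beta, 29, 14), (Delta, 29, 21), (Delta, 4, 13), (Echo, 17, 30), (Echo, 23, 11), (Lyra, 1, 4), (Nova, 12, 27), (Nova, 32, 12), (Zephyr, 15, 40)}
Intersection: {(Beta, 21, 10), (Beta, 29, 14), (Delta, 29, 21), (Helix, 40, 14), (Lyra, 1, 4)} with {(Alpha, 21, 14), (Beta, 1, 11), (Beta, 21, 10), (Beta, 29, 14), (Delta, 29, 21), (Delta, 4, 13), (Echo, 17, 30), (Echo, 23, 11), (Lyra, 1, 4), (Nova, 12, 27), (Nova, 32, 12), (Zephyr, 15, 40)} → {(Beta, 21, 10), (Beta, 29, 14), (Delta, 29, 21), (Lyra, 1, 4)}
Keep only column(s) price, pname: {(10, Beta), (14, Beta), (21, Delta), (4, Lyra)}

{(10, Beta), (14, Beta), (21, Delta), (4, Lyra)}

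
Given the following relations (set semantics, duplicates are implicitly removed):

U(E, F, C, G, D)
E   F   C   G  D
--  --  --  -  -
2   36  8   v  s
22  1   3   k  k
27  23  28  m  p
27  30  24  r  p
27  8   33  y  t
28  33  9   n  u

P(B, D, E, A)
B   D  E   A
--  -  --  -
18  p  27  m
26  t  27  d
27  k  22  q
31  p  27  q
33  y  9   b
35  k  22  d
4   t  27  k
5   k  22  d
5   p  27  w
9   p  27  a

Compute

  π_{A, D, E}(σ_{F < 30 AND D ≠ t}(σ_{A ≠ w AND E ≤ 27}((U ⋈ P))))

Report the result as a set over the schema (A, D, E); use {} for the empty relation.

{(a, p, 27), (d, k, 22), (m, p, 27), (q, k, 22), (q, p, 27)}

U ⋈ P (natural join on E, D): {(22, 1, 3, k, k, 27, q), (22, 1, 3, k, k, 35, d), (22, 1, 3, k, k, 5, d), (27, 23, 28, m, p, 18, m), (27, 23, 28, m, p, 31, q), (27, 23, 28, m, p, 5, w), (27, 23, 28, m, p, 9, a), (27, 30, 24, r, p, 18, m), (27, 30, 24, r, p, 31, q), (27, 30, 24, r, p, 5, w), (27, 30, 24, r, p, 9, a), (27, 8, 33, y, t, 26, d), (27, 8, 33, y, t, 4, k)}
Selection A ≠ w AND E ≤ 27: {(22, 1, 3, k, k, 27, q), (22, 1, 3, k, k, 35, d), (22, 1, 3, k, k, 5, d), (27, 23, 28, m, p, 18, m), (27, 23, 28, m, p, 31, q), (27, 23, 28, m, p, 9, a), (27, 30, 24, r, p, 18, m), (27, 30, 24, r, p, 31, q), (27, 30, 24, r, p, 9, a), (27, 8, 33, y, t, 26, d), (27, 8, 33, y, t, 4, k)}
Selection F < 30 AND D ≠ t: {(22, 1, 3, k, k, 27, q), (22, 1, 3, k, k, 35, d), (22, 1, 3, k, k, 5, d), (27, 23, 28, m, p, 18, m), (27, 23, 28, m, p, 31, q), (27, 23, 28, m, p, 9, a)}
π[A, D, E]: project onto (A, D, E) (1 duplicate(s) eliminated) → {(a, p, 27), (d, k, 22), (m, p, 27), (q, k, 22), (q, p, 27)}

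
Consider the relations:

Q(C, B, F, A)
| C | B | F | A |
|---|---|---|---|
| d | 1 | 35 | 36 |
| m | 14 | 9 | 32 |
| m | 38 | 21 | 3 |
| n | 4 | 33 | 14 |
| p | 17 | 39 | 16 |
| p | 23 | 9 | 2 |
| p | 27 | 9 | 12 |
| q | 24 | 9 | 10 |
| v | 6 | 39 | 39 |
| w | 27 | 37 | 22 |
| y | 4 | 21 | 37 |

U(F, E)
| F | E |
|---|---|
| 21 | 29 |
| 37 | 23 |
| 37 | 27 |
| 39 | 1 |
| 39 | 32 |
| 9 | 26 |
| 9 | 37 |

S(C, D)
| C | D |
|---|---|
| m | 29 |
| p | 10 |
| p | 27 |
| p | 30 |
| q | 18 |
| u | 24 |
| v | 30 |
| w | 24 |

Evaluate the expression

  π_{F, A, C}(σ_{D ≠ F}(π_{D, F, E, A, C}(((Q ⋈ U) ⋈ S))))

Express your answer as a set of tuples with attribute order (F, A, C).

{(21, 3, m), (37, 22, w), (39, 16, p), (39, 39, v), (9, 10, q), (9, 12, p), (9, 2, p), (9, 32, m)}

Q ⋈ U (natural join on F): {(m, 14, 9, 32, 26), (m, 14, 9, 32, 37), (m, 38, 21, 3, 29), (p, 17, 39, 16, 1), (p, 17, 39, 16, 32), (p, 23, 9, 2, 26), (p, 23, 9, 2, 37), (p, 27, 9, 12, 26), (p, 27, 9, 12, 37), (q, 24, 9, 10, 26), (q, 24, 9, 10, 37), (v, 6, 39, 39, 1), (v, 6, 39, 39, 32), (w, 27, 37, 22, 23), (w, 27, 37, 22, 27), (y, 4, 21, 37, 29)}
(Q ⋈ U) ⋈ S (natural join on C): {(m, 14, 9, 32, 26, 29), (m, 14, 9, 32, 37, 29), (m, 38, 21, 3, 29, 29), (p, 17, 39, 16, 1, 10), (p, 17, 39, 16, 1, 27), (p, 17, 39, 16, 1, 30), (p, 17, 39, 16, 32, 10), (p, 17, 39, 16, 32, 27), (p, 17, 39, 16, 32, 30), (p, 23, 9, 2, 26, 10), (p, 23, 9, 2, 26, 27), (p, 23, 9, 2, 26, 30), (p, 23, 9, 2, 37, 10), (p, 23, 9, 2, 37, 27), (p, 23, 9, 2, 37, 30), (p, 27, 9, 12, 26, 10), (p, 27, 9, 12, 26, 27), (p, 27, 9, 12, 26, 30), (p, 27, 9, 12, 37, 10), (p, 27, 9, 12, 37, 27), (p, 27, 9, 12, 37, 30), (q, 24, 9, 10, 26, 18), (q, 24, 9, 10, 37, 18), (v, 6, 39, 39, 1, 30), (v, 6, 39, 39, 32, 30), (w, 27, 37, 22, 23, 24), (w, 27, 37, 22, 27, 24)}
Keep only column(s) D, F, E, A, C: {(10, 39, 1, 16, p), (10, 39, 32, 16, p), (10, 9, 26, 12, p), (10, 9, 26, 2, p), (10, 9, 37, 12, p), (10, 9, 37, 2, p), (18, 9, 26, 10, q), (18, 9, 37, 10, q), (24, 37, 23, 22, w), (24, 37, 27, 22, w), (27, 39, 1, 16, p), (27, 39, 32, 16, p), (27, 9, 26, 12, p), (27, 9, 26, 2, p), (27, 9, 37, 12, p), (27, 9, 37, 2, p), (29, 21, 29, 3, m), (29, 9, 26, 32, m), (29, 9, 37, 32, m), (30, 39, 1, 16, p), (30, 39, 1, 39, v), (30, 39, 32, 16, p), (30, 39, 32, 39, v), (30, 9, 26, 12, p), (30, 9, 26, 2, p), (30, 9, 37, 12, p), (30, 9, 37, 2, p)}
Apply σ_{D ≠ F}; surviving tuples: {(10, 39, 1, 16, p), (10, 39, 32, 16, p), (10, 9, 26, 12, p), (10, 9, 26, 2, p), (10, 9, 37, 12, p), (10, 9, 37, 2, p), (18, 9, 26, 10, q), (18, 9, 37, 10, q), (24, 37, 23, 22, w), (24, 37, 27, 22, w), (27, 39, 1, 16, p), (27, 39, 32, 16, p), (27, 9, 26, 12, p), (27, 9, 26, 2, p), (27, 9, 37, 12, p), (27, 9, 37, 2, p), (29, 21, 29, 3, m), (29, 9, 26, 32, m), (29, 9, 37, 32, m), (30, 39, 1, 16, p), (30, 39, 1, 39, v), (30, 39, 32, 16, p), (30, 39, 32, 39, v), (30, 9, 26, 12, p), (30, 9, 26, 2, p), (30, 9, 37, 12, p), (30, 9, 37, 2, p)}
Keep only column(s) F, A, C (19 duplicate(s) eliminated): {(21, 3, m), (37, 22, w), (39, 16, p), (39, 39, v), (9, 10, q), (9, 12, p), (9, 2, p), (9, 32, m)}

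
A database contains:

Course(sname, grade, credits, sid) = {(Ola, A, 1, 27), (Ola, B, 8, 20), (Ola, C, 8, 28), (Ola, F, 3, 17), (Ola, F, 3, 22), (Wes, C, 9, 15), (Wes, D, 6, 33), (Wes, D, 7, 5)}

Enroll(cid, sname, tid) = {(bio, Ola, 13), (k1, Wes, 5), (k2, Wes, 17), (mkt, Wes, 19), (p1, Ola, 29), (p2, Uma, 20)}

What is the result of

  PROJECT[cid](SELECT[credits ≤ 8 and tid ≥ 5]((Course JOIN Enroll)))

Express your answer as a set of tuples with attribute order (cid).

{bio, k1, k2, mkt, p1}

Joining Course and Enroll on sname yields {(Ola, A, 1, 27, bio, 13), (Ola, A, 1, 27, p1, 29), (Ola, B, 8, 20, bio, 13), (Ola, B, 8, 20, p1, 29), (Ola, C, 8, 28, bio, 13), (Ola, C, 8, 28, p1, 29), (Ola, F, 3, 17, bio, 13), (Ola, F, 3, 17, p1, 29), (Ola, F, 3, 22, bio, 13), (Ola, F, 3, 22, p1, 29), (Wes, C, 9, 15, k1, 5), (Wes, C, 9, 15, k2, 17), (Wes, C, 9, 15, mkt, 19), (Wes, D, 6, 33, k1, 5), (Wes, D, 6, 33, k2, 17), (Wes, D, 6, 33, mkt, 19), (Wes, D, 7, 5, k1, 5), (Wes, D, 7, 5, k2, 17), (Wes, D, 7, 5, mkt, 19)}.
Filtering on credits ≤ 8 and tid ≥ 5 leaves {(Ola, A, 1, 27, bio, 13), (Ola, A, 1, 27, p1, 29), (Ola, B, 8, 20, bio, 13), (Ola, B, 8, 20, p1, 29), (Ola, C, 8, 28, bio, 13), (Ola, C, 8, 28, p1, 29), (Ola, F, 3, 17, bio, 13), (Ola, F, 3, 17, p1, 29), (Ola, F, 3, 22, bio, 13), (Ola, F, 3, 22, p1, 29), (Wes, D, 6, 33, k1, 5), (Wes, D, 6, 33, k2, 17), (Wes, D, 6, 33, mkt, 19), (Wes, D, 7, 5, k1, 5), (Wes, D, 7, 5, k2, 17), (Wes, D, 7, 5, mkt, 19)}.
π_{cid} gives {bio, k1, k2, mkt, p1} (11 duplicate(s) eliminated).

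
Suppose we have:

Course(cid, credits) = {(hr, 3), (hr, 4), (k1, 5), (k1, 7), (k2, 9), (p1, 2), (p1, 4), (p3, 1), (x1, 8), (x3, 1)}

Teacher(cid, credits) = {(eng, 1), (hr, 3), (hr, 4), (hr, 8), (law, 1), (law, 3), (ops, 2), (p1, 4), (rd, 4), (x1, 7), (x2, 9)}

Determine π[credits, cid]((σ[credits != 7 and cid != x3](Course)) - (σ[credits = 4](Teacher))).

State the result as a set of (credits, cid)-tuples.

Selection credits != 7 and cid != x3: {(hr, 3), (hr, 4), (k1, 5), (k2, 9), (p1, 2), (p1, 4), (p3, 1), (x1, 8)}
Selection credits = 4: {(hr, 4), (p1, 4), (rd, 4)}
Set difference of the two operands is {(hr, 3), (k1, 5), (k2, 9), (p1, 2), (p3, 1), (x1, 8)}.
π_{credits, cid} gives {(1, p3), (2, p1), (3, hr), (5, k1), (8, x1), (9, k2)}.

{(1, p3), (2, p1), (3, hr), (5, k1), (8, x1), (9, k2)}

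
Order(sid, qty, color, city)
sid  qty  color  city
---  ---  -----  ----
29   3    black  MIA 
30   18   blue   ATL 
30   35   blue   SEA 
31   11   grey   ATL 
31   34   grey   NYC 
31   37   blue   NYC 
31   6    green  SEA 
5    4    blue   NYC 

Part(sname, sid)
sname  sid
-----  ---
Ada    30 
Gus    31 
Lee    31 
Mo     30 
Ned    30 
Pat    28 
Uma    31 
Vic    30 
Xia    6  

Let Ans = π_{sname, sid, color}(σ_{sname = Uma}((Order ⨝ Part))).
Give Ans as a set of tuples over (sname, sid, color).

{(Uma, 31, blue), (Uma, 31, green), (Uma, 31, grey)}

Natural join on sid: {(30, 18, blue, ATL, Ada), (30, 18, blue, ATL, Mo), (30, 18, blue, ATL, Ned), (30, 18, blue, ATL, Vic), (30, 35, blue, SEA, Ada), (30, 35, blue, SEA, Mo), (30, 35, blue, SEA, Ned), (30, 35, blue, SEA, Vic), (31, 11, grey, ATL, Gus), (31, 11, grey, ATL, Lee), (31, 11, grey, ATL, Uma), (31, 34, grey, NYC, Gus), (31, 34, grey, NYC, Lee), (31, 34, grey, NYC, Uma), (31, 37, blue, NYC, Gus), (31, 37, blue, NYC, Lee), (31, 37, blue, NYC, Uma), (31, 6, green, SEA, Gus), (31, 6, green, SEA, Lee), (31, 6, green, SEA, Uma)}
Apply σ_{sname = Uma}; surviving tuples: {(31, 11, grey, ATL, Uma), (31, 34, grey, NYC, Uma), (31, 37, blue, NYC, Uma), (31, 6, green, SEA, Uma)}
Projecting to sname, sid, color (1 duplicate(s) eliminated): {(Uma, 31, blue), (Uma, 31, green), (Uma, 31, grey)}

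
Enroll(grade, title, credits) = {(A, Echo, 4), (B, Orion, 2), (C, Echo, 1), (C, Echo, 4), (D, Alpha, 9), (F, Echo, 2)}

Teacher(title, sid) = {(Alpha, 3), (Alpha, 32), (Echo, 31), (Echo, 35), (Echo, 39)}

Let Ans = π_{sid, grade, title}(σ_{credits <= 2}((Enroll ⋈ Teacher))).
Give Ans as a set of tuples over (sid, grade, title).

Joining Enroll and Teacher on title yields {(A, Echo, 4, 31), (A, Echo, 4, 35), (A, Echo, 4, 39), (C, Echo, 1, 31), (C, Echo, 1, 35), (C, Echo, 1, 39), (C, Echo, 4, 31), (C, Echo, 4, 35), (C, Echo, 4, 39), (D, Alpha, 9, 3), (D, Alpha, 9, 32), (F, Echo, 2, 31), (F, Echo, 2, 35), (F, Echo, 2, 39)}.
σ[credits <= 2]: keep tuples satisfying credits <= 2 → {(C, Echo, 1, 31), (C, Echo, 1, 35), (C, Echo, 1, 39), (F, Echo, 2, 31), (F, Echo, 2, 35), (F, Echo, 2, 39)}
π_{sid, grade, title} gives {(31, C, Echo), (31, F, Echo), (35, C, Echo), (35, F, Echo), (39, C, Echo), (39, F, Echo)}.

{(31, C, Echo), (31, F, Echo), (35, C, Echo), (35, F, Echo), (39, C, Echo), (39, F, Echo)}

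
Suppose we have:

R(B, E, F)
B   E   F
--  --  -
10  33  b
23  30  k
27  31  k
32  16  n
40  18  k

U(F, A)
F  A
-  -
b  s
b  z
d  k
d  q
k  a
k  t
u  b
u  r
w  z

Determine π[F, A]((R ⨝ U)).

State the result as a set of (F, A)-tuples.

Natural join on F: {(10, 33, b, s), (10, 33, b, z), (23, 30, k, a), (23, 30, k, t), (27, 31, k, a), (27, 31, k, t), (40, 18, k, a), (40, 18, k, t)}
Keep only column(s) F, A (4 duplicate(s) eliminated): {(b, s), (b, z), (k, a), (k, t)}

{(b, s), (b, z), (k, a), (k, t)}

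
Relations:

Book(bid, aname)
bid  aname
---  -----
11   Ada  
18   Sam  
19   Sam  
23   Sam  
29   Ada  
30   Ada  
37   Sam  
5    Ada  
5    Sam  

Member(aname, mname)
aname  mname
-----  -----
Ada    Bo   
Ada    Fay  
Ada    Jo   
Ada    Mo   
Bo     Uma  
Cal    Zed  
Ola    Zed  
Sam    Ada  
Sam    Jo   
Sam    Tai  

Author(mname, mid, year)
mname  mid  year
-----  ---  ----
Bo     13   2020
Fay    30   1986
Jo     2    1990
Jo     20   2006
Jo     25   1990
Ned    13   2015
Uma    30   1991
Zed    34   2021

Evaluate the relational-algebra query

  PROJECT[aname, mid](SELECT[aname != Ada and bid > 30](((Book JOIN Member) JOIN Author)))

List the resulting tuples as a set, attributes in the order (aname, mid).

Joining Book and Member on aname yields {(11, Ada, Bo), (11, Ada, Fay), (11, Ada, Jo), (11, Ada, Mo), (18, Sam, Ada), (18, Sam, Jo), (18, Sam, Tai), (19, Sam, Ada), (19, Sam, Jo), (19, Sam, Tai), (23, Sam, Ada), (23, Sam, Jo), (23, Sam, Tai), (29, Ada, Bo), (29, Ada, Fay), (29, Ada, Jo), (29, Ada, Mo), (30, Ada, Bo), (30, Ada, Fay), (30, Ada, Jo), (30, Ada, Mo), (37, Sam, Ada), (37, Sam, Jo), (37, Sam, Tai), (5, Ada, Bo), (5, Ada, Fay), (5, Ada, Jo), (5, Ada, Mo), (5, Sam, Ada), (5, Sam, Jo), (5, Sam, Tai)}.
Joining (Book JOIN Member) and Author on mname yields {(11, Ada, Bo, 13, 2020), (11, Ada, Fay, 30, 1986), (11, Ada, Jo, 2, 1990), (11, Ada, Jo, 20, 2006), (11, Ada, Jo, 25, 1990), (18, Sam, Jo, 2, 1990), (18, Sam, Jo, 20, 2006), (18, Sam, Jo, 25, 1990), (19, Sam, Jo, 2, 1990), (19, Sam, Jo, 20, 2006), (19, Sam, Jo, 25, 1990), (23, Sam, Jo, 2, 1990), (23, Sam, Jo, 20, 2006), (23, Sam, Jo, 25, 1990), (29, Ada, Bo, 13, 2020), (29, Ada, Fay, 30, 1986), (29, Ada, Jo, 2, 1990), (29, Ada, Jo, 20, 2006), (29, Ada, Jo, 25, 1990), (30, Ada, Bo, 13, 2020), (30, Ada, Fay, 30, 1986), (30, Ada, Jo, 2, 1990), (30, Ada, Jo, 20, 2006), (30, Ada, Jo, 25, 1990), (37, Sam, Jo, 2, 1990), (37, Sam, Jo, 20, 2006), (37, Sam, Jo, 25, 1990), (5, Ada, Bo, 13, 2020), (5, Ada, Fay, 30, 1986), (5, Ada, Jo, 2, 1990), (5, Ada, Jo, 20, 2006), (5, Ada, Jo, 25, 1990), (5, Sam, Jo, 2, 1990), (5, Sam, Jo, 20, 2006), (5, Sam, Jo, 25, 1990)}.
Selection aname != Ada and bid > 30: {(37, Sam, Jo, 2, 1990), (37, Sam, Jo, 20, 2006), (37, Sam, Jo, 25, 1990)}
Keep only column(s) aname, mid: {(Sam, 2), (Sam, 20), (Sam, 25)}

{(Sam, 2), (Sam, 20), (Sam, 25)}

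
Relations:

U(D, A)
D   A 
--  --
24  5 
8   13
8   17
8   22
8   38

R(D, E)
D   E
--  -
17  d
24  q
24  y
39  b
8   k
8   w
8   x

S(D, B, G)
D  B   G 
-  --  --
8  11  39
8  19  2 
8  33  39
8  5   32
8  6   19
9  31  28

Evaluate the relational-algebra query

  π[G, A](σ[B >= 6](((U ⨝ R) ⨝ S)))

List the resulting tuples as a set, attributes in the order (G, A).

Joining U and R on D yields {(24, 5, q), (24, 5, y), (8, 13, k), (8, 13, w), (8, 13, x), (8, 17, k), (8, 17, w), (8, 17, x), (8, 22, k), (8, 22, w), (8, 22, x), (8, 38, k), (8, 38, w), (8, 38, x)}.
Joining (U ⨝ R) and S on D yields {(8, 13, k, 11, 39), (8, 13, k, 19, 2), (8, 13, k, 33, 39), (8, 13, k, 5, 32), (8, 13, k, 6, 19), (8, 13, w, 11, 39), (8, 13, w, 19, 2), (8, 13, w, 33, 39), (8, 13, w, 5, 32), (8, 13, w, 6, 19), (8, 13, x, 11, 39), (8, 13, x, 19, 2), (8, 13, x, 33, 39), (8, 13, x, 5, 32), (8, 13, x, 6, 19), (8, 17, k, 11, 39), (8, 17, k, 19, 2), (8, 17, k, 33, 39), (8, 17, k, 5, 32), (8, 17, k, 6, 19), (8, 17, w, 11, 39), (8, 17, w, 19, 2), (8, 17, w, 33, 39), (8, 17, w, 5, 32), (8, 17, w, 6, 19), (8, 17, x, 11, 39), (8, 17, x, 19, 2), (8, 17, x, 33, 39), (8, 17, x, 5, 32), (8, 17, x, 6, 19), (8, 22, k, 11, 39), (8, 22, k, 19, 2), (8, 22, k, 33, 39), (8, 22, k, 5, 32), (8, 22, k, 6, 19), (8, 22, w, 11, 39), (8, 22, w, 19, 2), (8, 22, w, 33, 39), (8, 22, w, 5, 32), (8, 22, w, 6, 19), (8, 22, x, 11, 39), (8, 22, x, 19, 2), (8, 22, x, 33, 39), (8, 22, x, 5, 32), (8, 22, x, 6, 19), (8, 38, k, 11, 39), (8, 38, k, 19, 2), (8, 38, k, 33, 39), (8, 38, k, 5, 32), (8, 38, k, 6, 19), (8, 38, w, 11, 39), (8, 38, w, 19, 2), (8, 38, w, 33, 39), (8, 38, w, 5, 32), (8, 38, w, 6, 19), (8, 38, x, 11, 39), (8, 38, x, 19, 2), (8, 38, x, 33, 39), (8, 38, x, 5, 32), (8, 38, x, 6, 19)}.
Filtering on B >= 6 leaves {(8, 13, k, 11, 39), (8, 13, k, 19, 2), (8, 13, k, 33, 39), (8, 13, k, 6, 19), (8, 13, w, 11, 39), (8, 13, w, 19, 2), (8, 13, w, 33, 39), (8, 13, w, 6, 19), (8, 13, x, 11, 39), (8, 13, x, 19, 2), (8, 13, x, 33, 39), (8, 13, x, 6, 19), (8, 17, k, 11, 39), (8, 17, k, 19, 2), (8, 17, k, 33, 39), (8, 17, k, 6, 19), (8, 17, w, 11, 39), (8, 17, w, 19, 2), (8, 17, w, 33, 39), (8, 17, w, 6, 19), (8, 17, x, 11, 39), (8, 17, x, 19, 2), (8, 17, x, 33, 39), (8, 17, x, 6, 19), (8, 22, k, 11, 39), (8, 22, k, 19, 2), (8, 22, k, 33, 39), (8, 22, k, 6, 19), (8, 22, w, 11, 39), (8, 22, w, 19, 2), (8, 22, w, 33, 39), (8, 22, w, 6, 19), (8, 22, x, 11, 39), (8, 22, x, 19, 2), (8, 22, x, 33, 39), (8, 22, x, 6, 19), (8, 38, k, 11, 39), (8, 38, k, 19, 2), (8, 38, k, 33, 39), (8, 38, k, 6, 19), (8, 38, w, 11, 39), (8, 38, w, 19, 2), (8, 38, w, 33, 39), (8, 38, w, 6, 19), (8, 38, x, 11, 39), (8, 38, x, 19, 2), (8, 38, x, 33, 39), (8, 38, x, 6, 19)}.
Projecting to G, A (36 duplicate(s) eliminated): {(19, 13), (19, 17), (19, 22), (19, 38), (2, 13), (2, 17), (2, 22), (2, 38), (39, 13), (39, 17), (39, 22), (39, 38)}

{(19, 13), (19, 17), (19, 22), (19, 38), (2, 13), (2, 17), (2, 22), (2, 38), (39, 13), (39, 17), (39, 22), (39, 38)}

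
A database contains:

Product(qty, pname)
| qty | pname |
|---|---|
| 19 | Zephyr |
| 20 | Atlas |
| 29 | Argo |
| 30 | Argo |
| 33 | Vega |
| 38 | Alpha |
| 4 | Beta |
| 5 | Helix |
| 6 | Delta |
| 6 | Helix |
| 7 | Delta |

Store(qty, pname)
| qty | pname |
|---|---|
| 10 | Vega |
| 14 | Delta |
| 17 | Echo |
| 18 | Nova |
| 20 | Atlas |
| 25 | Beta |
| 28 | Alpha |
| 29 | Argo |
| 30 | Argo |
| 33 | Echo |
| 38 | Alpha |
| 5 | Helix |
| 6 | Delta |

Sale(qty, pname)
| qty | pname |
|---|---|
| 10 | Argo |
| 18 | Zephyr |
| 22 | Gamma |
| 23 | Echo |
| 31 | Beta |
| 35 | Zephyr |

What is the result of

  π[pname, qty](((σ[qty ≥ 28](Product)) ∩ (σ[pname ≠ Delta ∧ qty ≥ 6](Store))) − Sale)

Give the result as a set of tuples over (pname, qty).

Apply σ_{qty ≥ 28}; surviving tuples: {(29, Argo), (30, Argo), (33, Vega), (38, Alpha)}
Apply σ_{pname ≠ Delta ∧ qty ≥ 6}; surviving tuples: {(10, Vega), (17, Echo), (18, Nova), (20, Atlas), (25, Beta), (28, Alpha), (29, Argo), (30, Argo), (33, Echo), (38, Alpha)}
Taking the intersection: {(29, Argo), (30, Argo), (38, Alpha)}
Taking the difference: {(29, Argo), (30, Argo), (38, Alpha)}
π[pname, qty]: project onto (pname, qty) → {(Alpha, 38), (Argo, 29), (Argo, 30)}

{(Alpha, 38), (Argo, 29), (Argo, 30)}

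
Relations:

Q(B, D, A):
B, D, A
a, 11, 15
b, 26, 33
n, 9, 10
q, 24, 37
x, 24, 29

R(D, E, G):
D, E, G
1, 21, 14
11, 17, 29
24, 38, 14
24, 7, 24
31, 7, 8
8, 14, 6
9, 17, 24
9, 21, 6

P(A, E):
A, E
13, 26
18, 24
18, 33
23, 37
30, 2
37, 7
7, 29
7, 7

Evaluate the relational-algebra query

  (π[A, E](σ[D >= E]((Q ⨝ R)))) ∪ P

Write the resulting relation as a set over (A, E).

Natural join on D: {(a, 11, 15, 17, 29), (n, 9, 10, 17, 24), (n, 9, 10, 21, 6), (q, 24, 37, 38, 14), (q, 24, 37, 7, 24), (x, 24, 29, 38, 14), (x, 24, 29, 7, 24)}
Selection D >= E: {(q, 24, 37, 7, 24), (x, 24, 29, 7, 24)}
π_{A, E} gives {(29, 7), (37, 7)}.
Taking the union: {(13, 26), (18, 24), (18, 33), (23, 37), (29, 7), (30, 2), (37, 7), (7, 29), (7, 7)}

{(13, 26), (18, 24), (18, 33), (23, 37), (29, 7), (30, 2), (37, 7), (7, 29), (7, 7)}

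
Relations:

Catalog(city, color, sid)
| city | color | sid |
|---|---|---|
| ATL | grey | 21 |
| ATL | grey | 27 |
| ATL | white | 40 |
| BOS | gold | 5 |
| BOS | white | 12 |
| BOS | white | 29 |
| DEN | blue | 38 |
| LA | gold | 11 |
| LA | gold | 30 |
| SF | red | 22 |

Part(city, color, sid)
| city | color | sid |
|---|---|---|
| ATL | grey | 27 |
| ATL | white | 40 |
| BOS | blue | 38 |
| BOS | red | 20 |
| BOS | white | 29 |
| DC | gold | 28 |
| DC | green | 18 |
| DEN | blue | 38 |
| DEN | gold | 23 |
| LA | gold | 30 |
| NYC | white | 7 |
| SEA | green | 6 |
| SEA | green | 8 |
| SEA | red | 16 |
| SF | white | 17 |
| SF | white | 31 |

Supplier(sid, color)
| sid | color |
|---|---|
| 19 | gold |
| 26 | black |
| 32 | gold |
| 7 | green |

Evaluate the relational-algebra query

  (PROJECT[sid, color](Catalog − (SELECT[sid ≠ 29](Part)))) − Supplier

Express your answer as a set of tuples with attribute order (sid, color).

{(11, gold), (12, white), (21, grey), (22, red), (29, white), (5, gold)}

σ[sid ≠ 29]: keep tuples satisfying sid ≠ 29 → {(ATL, grey, 27), (ATL, white, 40), (BOS, blue, 38), (BOS, red, 20), (DC, gold, 28), (DC, green, 18), (DEN, blue, 38), (DEN, gold, 23), (LA, gold, 30), (NYC, white, 7), (SEA, green, 6), (SEA, green, 8), (SEA, red, 16), (SF, white, 17), (SF, white, 31)}
Taking the difference: {(ATL, grey, 21), (BOS, gold, 5), (BOS, white, 12), (BOS, white, 29), (LA, gold, 11), (SF, red, 22)}
Keep only column(s) sid, color: {(11, gold), (12, white), (21, grey), (22, red), (29, white), (5, gold)}
Taking the difference: {(11, gold), (12, white), (21, grey), (22, red), (29, white), (5, gold)}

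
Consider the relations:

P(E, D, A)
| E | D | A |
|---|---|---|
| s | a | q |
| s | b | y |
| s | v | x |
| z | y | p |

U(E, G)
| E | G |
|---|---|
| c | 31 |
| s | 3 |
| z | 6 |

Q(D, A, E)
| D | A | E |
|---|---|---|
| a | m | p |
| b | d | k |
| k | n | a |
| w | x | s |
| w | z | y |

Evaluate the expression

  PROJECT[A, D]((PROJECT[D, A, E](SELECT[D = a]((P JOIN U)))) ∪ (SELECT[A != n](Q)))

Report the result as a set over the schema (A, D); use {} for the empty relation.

Joining P and U on E yields {(s, a, q, 3), (s, b, y, 3), (s, v, x, 3), (z, y, p, 6)}.
σ[D = a]: keep tuples satisfying D = a → {(s, a, q, 3)}
π_{D, A, E} gives {(a, q, s)}.
σ[A != n]: keep tuples satisfying A != n → {(a, m, p), (b, d, k), (w, x, s), (w, z, y)}
Taking the union: {(a, m, p), (a, q, s), (b, d, k), (w, x, s), (w, z, y)}
π_{A, D} gives {(d, b), (m, a), (q, a), (x, w), (z, w)}.

{(d, b), (m, a), (q, a), (x, w), (z, w)}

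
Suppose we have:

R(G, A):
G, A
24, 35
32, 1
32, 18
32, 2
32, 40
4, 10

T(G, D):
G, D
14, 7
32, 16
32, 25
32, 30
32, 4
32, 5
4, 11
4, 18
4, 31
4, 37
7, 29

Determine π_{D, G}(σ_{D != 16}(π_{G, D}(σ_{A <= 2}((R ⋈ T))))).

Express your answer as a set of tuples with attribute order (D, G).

{(25, 32), (30, 32), (4, 32), (5, 32)}

Natural join on G: {(32, 1, 16), (32, 1, 25), (32, 1, 30), (32, 1, 4), (32, 1, 5), (32, 18, 16), (32, 18, 25), (32, 18, 30), (32, 18, 4), (32, 18, 5), (32, 2, 16), (32, 2, 25), (32, 2, 30), (32, 2, 4), (32, 2, 5), (32, 40, 16), (32, 40, 25), (32, 40, 30), (32, 40, 4), (32, 40, 5), (4, 10, 11), (4, 10, 18), (4, 10, 31), (4, 10, 37)}
Filtering on A <= 2 leaves {(32, 1, 16), (32, 1, 25), (32, 1, 30), (32, 1, 4), (32, 1, 5), (32, 2, 16), (32, 2, 25), (32, 2, 30), (32, 2, 4), (32, 2, 5)}.
Keep only column(s) G, D (5 duplicate(s) eliminated): {(32, 16), (32, 25), (32, 30), (32, 4), (32, 5)}
Filtering on D != 16 leaves {(32, 25), (32, 30), (32, 4), (32, 5)}.
Keep only column(s) D, G: {(25, 32), (30, 32), (4, 32), (5, 32)}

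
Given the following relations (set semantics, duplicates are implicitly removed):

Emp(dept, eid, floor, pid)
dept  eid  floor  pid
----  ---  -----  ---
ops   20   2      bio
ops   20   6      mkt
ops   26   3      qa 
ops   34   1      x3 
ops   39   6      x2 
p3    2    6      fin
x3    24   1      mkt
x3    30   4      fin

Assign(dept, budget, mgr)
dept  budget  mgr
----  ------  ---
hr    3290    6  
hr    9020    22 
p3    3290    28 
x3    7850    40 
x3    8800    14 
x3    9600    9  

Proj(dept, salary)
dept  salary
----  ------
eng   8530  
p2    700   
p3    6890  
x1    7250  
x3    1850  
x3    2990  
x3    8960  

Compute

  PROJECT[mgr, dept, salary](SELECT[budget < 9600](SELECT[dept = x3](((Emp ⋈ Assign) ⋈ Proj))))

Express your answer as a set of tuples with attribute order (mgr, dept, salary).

Emp ⋈ Assign (natural join on dept): {(p3, 2, 6, fin, 3290, 28), (x3, 24, 1, mkt, 7850, 40), (x3, 24, 1, mkt, 8800, 14), (x3, 24, 1, mkt, 9600, 9), (x3, 30, 4, fin, 7850, 40), (x3, 30, 4, fin, 8800, 14), (x3, 30, 4, fin, 9600, 9)}
(Emp ⋈ Assign) ⋈ Proj (natural join on dept): {(p3, 2, 6, fin, 3290, 28, 6890), (x3, 24, 1, mkt, 7850, 40, 1850), (x3, 24, 1, mkt, 7850, 40, 2990), (x3, 24, 1, mkt, 7850, 40, 8960), (x3, 24, 1, mkt, 8800, 14, 1850), (x3, 24, 1, mkt, 8800, 14, 2990), (x3, 24, 1, mkt, 8800, 14, 8960), (x3, 24, 1, mkt, 9600, 9, 1850), (x3, 24, 1, mkt, 9600, 9, 2990), (x3, 24, 1, mkt, 9600, 9, 8960), (x3, 30, 4, fin, 7850, 40, 1850), (x3, 30, 4, fin, 7850, 40, 2990), (x3, 30, 4, fin, 7850, 40, 8960), (x3, 30, 4, fin, 8800, 14, 1850), (x3, 30, 4, fin, 8800, 14, 2990), (x3, 30, 4, fin, 8800, 14, 8960), (x3, 30, 4, fin, 9600, 9, 1850), (x3, 30, 4, fin, 9600, 9, 2990), (x3, 30, 4, fin, 9600, 9, 8960)}
σ[dept = x3]: keep tuples satisfying dept = x3 → {(x3, 24, 1, mkt, 7850, 40, 1850), (x3, 24, 1, mkt, 7850, 40, 2990), (x3, 24, 1, mkt, 7850, 40, 8960), (x3, 24, 1, mkt, 8800, 14, 1850), (x3, 24, 1, mkt, 8800, 14, 2990), (x3, 24, 1, mkt, 8800, 14, 8960), (x3, 24, 1, mkt, 9600, 9, 1850), (x3, 24, 1, mkt, 9600, 9, 2990), (x3, 24, 1, mkt, 9600, 9, 8960), (x3, 30, 4, fin, 7850, 40, 1850), (x3, 30, 4, fin, 7850, 40, 2990), (x3, 30, 4, fin, 7850, 40, 8960), (x3, 30, 4, fin, 8800, 14, 1850), (x3, 30, 4, fin, 8800, 14, 2990), (x3, 30, 4, fin, 8800, 14, 8960), (x3, 30, 4, fin, 9600, 9, 1850), (x3, 30, 4, fin, 9600, 9, 2990), (x3, 30, 4, fin, 9600, 9, 8960)}
σ[budget < 9600]: keep tuples satisfying budget < 9600 → {(x3, 24, 1, mkt, 7850, 40, 1850), (x3, 24, 1, mkt, 7850, 40, 2990), (x3, 24, 1, mkt, 7850, 40, 8960), (x3, 24, 1, mkt, 8800, 14, 1850), (x3, 24, 1, mkt, 8800, 14, 2990), (x3, 24, 1, mkt, 8800, 14, 8960), (x3, 30, 4, fin, 7850, 40, 1850), (x3, 30, 4, fin, 7850, 40, 2990), (x3, 30, 4, fin, 7850, 40, 8960), (x3, 30, 4, fin, 8800, 14, 1850), (x3, 30, 4, fin, 8800, 14, 2990), (x3, 30, 4, fin, 8800, 14, 8960)}
π[mgr, dept, salary]: project onto (mgr, dept, salary) (6 duplicate(s) eliminated) → {(14, x3, 1850), (14, x3, 2990), (14, x3, 8960), (40, x3, 1850), (40, x3, 2990), (40, x3, 8960)}

{(14, x3, 1850), (14, x3, 2990), (14, x3, 8960), (40, x3, 1850), (40, x3, 2990), (40, x3, 8960)}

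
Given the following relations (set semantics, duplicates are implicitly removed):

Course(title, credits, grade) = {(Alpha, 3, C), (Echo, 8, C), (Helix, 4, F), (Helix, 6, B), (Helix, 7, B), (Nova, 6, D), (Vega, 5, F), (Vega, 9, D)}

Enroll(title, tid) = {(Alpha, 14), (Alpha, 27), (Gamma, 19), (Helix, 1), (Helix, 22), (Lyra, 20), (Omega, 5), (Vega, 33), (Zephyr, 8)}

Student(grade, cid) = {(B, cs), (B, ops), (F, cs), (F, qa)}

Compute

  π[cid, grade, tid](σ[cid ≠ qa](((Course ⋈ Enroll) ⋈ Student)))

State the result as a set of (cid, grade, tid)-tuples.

Course ⋈ Enroll (natural join on title): {(Alpha, 3, C, 14), (Alpha, 3, C, 27), (Helix, 4, F, 1), (Helix, 4, F, 22), (Helix, 6, B, 1), (Helix, 6, B, 22), (Helix, 7, B, 1), (Helix, 7, B, 22), (Vega, 5, F, 33), (Vega, 9, D, 33)}
(Course ⋈ Enroll) ⋈ Student (natural join on grade): {(Helix, 4, F, 1, cs), (Helix, 4, F, 1, qa), (Helix, 4, F, 22, cs), (Helix, 4, F, 22, qa), (Helix, 6, B, 1, cs), (Helix, 6, B, 1, ops), (Helix, 6, B, 22, cs), (Helix, 6, B, 22, ops), (Helix, 7, B, 1, cs), (Helix, 7, B, 1, ops), (Helix, 7, B, 22, cs), (Helix, 7, B, 22, ops), (Vega, 5, F, 33, cs), (Vega, 5, F, 33, qa)}
Selection cid ≠ qa: {(Helix, 4, F, 1, cs), (Helix, 4, F, 22, cs), (Helix, 6, B, 1, cs), (Helix, 6, B, 1, ops), (Helix, 6, B, 22, cs), (Helix, 6, B, 22, ops), (Helix, 7, B, 1, cs), (Helix, 7, B, 1, ops), (Helix, 7, B, 22, cs), (Helix, 7, B, 22, ops), (Vega, 5, F, 33, cs)}
Keep only column(s) cid, grade, tid (4 duplicate(s) eliminated): {(cs, B, 1), (cs, B, 22), (cs, F, 1), (cs, F, 22), (cs, F, 33), (ops, B, 1), (ops, B, 22)}

{(cs, B, 1), (cs, B, 22), (cs, F, 1), (cs, F, 22), (cs, F, 33), (ops, B, 1), (ops, B, 22)}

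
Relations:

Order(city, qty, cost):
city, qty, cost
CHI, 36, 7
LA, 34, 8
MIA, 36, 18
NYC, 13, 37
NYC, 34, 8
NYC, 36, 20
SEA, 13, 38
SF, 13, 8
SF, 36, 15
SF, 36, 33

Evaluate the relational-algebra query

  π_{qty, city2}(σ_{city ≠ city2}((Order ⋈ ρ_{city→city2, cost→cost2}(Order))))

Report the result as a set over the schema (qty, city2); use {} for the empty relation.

{(13, NYC), (13, SEA), (13, SF), (34, LA), (34, NYC), (36, CHI), (36, MIA), (36, NYC), (36, SF)}

ρ[city→city2, cost→cost2]: schema becomes (city2, qty, cost2); tuples unchanged.
Natural join on qty: {(CHI, 36, 7, CHI, 7), (CHI, 36, 7, MIA, 18), (CHI, 36, 7, NYC, 20), (CHI, 36, 7, SF, 15), (CHI, 36, 7, SF, 33), (LA, 34, 8, LA, 8), (LA, 34, 8, NYC, 8), (MIA, 36, 18, CHI, 7), (MIA, 36, 18, MIA, 18), (MIA, 36, 18, NYC, 20), (MIA, 36, 18, SF, 15), (MIA, 36, 18, SF, 33), (NYC, 13, 37, NYC, 37), (NYC, 13, 37, SEA, 38), (NYC, 13, 37, SF, 8), (NYC, 34, 8, LA, 8), (NYC, 34, 8, NYC, 8), (NYC, 36, 20, CHI, 7), (NYC, 36, 20, MIA, 18), (NYC, 36, 20, NYC, 20), (NYC, 36, 20, SF, 15), (NYC, 36, 20, SF, 33), (SEA, 13, 38, NYC, 37), (SEA, 13, 38, SEA, 38), (SEA, 13, 38, SF, 8), (SF, 13, 8, NYC, 37), (SF, 13, 8, SEA, 38), (SF, 13, 8, SF, 8), (SF, 36, 15, CHI, 7), (SF, 36, 15, MIA, 18), (SF, 36, 15, NYC, 20), (SF, 36, 15, SF, 15), (SF, 36, 15, SF, 33), (SF, 36, 33, CHI, 7), (SF, 36, 33, MIA, 18), (SF, 36, 33, NYC, 20), (SF, 36, 33, SF, 15), (SF, 36, 33, SF, 33)}
Selection city ≠ city2: {(CHI, 36, 7, MIA, 18), (CHI, 36, 7, NYC, 20), (CHI, 36, 7, SF, 15), (CHI, 36, 7, SF, 33), (LA, 34, 8, NYC, 8), (MIA, 36, 18, CHI, 7), (MIA, 36, 18, NYC, 20), (MIA, 36, 18, SF, 15), (MIA, 36, 18, SF, 33), (NYC, 13, 37, SEA, 38), (NYC, 13, 37, SF, 8), (NYC, 34, 8, LA, 8), (NYC, 36, 20, CHI, 7), (NYC, 36, 20, MIA, 18), (NYC, 36, 20, SF, 15), (NYC, 36, 20, SF, 33), (SEA, 13, 38, NYC, 37), (SEA, 13, 38, SF, 8), (SF, 13, 8, NYC, 37), (SF, 13, 8, SEA, 38), (SF, 36, 15, CHI, 7), (SF, 36, 15, MIA, 18), (SF, 36, 15, NYC, 20), (SF, 36, 33, CHI, 7), (SF, 36, 33, MIA, 18), (SF, 36, 33, NYC, 20)}
Projecting to qty, city2 (17 duplicate(s) eliminated): {(13, NYC), (13, SEA), (13, SF), (34, LA), (34, NYC), (36, CHI), (36, MIA), (36, NYC), (36, SF)}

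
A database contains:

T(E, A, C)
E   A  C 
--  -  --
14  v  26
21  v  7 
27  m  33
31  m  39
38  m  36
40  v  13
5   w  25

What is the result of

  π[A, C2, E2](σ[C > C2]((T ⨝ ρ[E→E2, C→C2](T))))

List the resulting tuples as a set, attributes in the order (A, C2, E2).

ρ[E→E2, C→C2]: schema becomes (E2, A, C2); tuples unchanged.
Natural join on A: {(14, v, 26, 14, 26), (14, v, 26, 21, 7), (14, v, 26, 40, 13), (21, v, 7, 14, 26), (21, v, 7, 21, 7), (21, v, 7, 40, 13), (27, m, 33, 27, 33), (27, m, 33, 31, 39), (27, m, 33, 38, 36), (31, m, 39, 27, 33), (31, m, 39, 31, 39), (31, m, 39, 38, 36), (38, m, 36, 27, 33), (38, m, 36, 31, 39), (38, m, 36, 38, 36), (40, v, 13, 14, 26), (40, v, 13, 21, 7), (40, v, 13, 40, 13), (5, w, 25, 5, 25)}
σ[C > C2]: keep tuples satisfying C > C2 → {(14, v, 26, 21, 7), (14, v, 26, 40, 13), (31, m, 39, 27, 33), (31, m, 39, 38, 36), (38, m, 36, 27, 33), (40, v, 13, 21, 7)}
π_{A, C2, E2} gives {(m, 33, 27), (m, 36, 38), (v, 13, 40), (v, 7, 21)} (2 duplicate(s) eliminated).

{(m, 33, 27), (m, 36, 38), (v, 13, 40), (v, 7, 21)}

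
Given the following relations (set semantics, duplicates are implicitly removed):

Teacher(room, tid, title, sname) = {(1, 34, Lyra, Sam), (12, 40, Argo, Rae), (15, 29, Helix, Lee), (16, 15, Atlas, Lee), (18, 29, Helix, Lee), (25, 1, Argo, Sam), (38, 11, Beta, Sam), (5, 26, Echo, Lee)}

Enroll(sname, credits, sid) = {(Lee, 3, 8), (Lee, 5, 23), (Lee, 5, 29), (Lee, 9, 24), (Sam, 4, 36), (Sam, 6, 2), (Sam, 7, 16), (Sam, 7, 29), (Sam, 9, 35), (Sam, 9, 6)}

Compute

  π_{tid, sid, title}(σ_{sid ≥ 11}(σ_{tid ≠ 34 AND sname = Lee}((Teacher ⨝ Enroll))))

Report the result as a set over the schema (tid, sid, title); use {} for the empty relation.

{(15, 23, Atlas), (15, 24, Atlas), (15, 29, Atlas), (26, 23, Echo), (26, 24, Echo), (26, 29, Echo), (29, 23, Helix), (29, 24, Helix), (29, 29, Helix)}

Natural join on sname: {(1, 34, Lyra, Sam, 4, 36), (1, 34, Lyra, Sam, 6, 2), (1, 34, Lyra, Sam, 7, 16), (1, 34, Lyra, Sam, 7, 29), (1, 34, Lyra, Sam, 9, 35), (1, 34, Lyra, Sam, 9, 6), (15, 29, Helix, Lee, 3, 8), (15, 29, Helix, Lee, 5, 23), (15, 29, Helix, Lee, 5, 29), (15, 29, Helix, Lee, 9, 24), (16, 15, Atlas, Lee, 3, 8), (16, 15, Atlas, Lee, 5, 23), (16, 15, Atlas, Lee, 5, 29), (16, 15, Atlas, Lee, 9, 24), (18, 29, Helix, Lee, 3, 8), (18, 29, Helix, Lee, 5, 23), (18, 29, Helix, Lee, 5, 29), (18, 29, Helix, Lee, 9, 24), (25, 1, Argo, Sam, 4, 36), (25, 1, Argo, Sam, 6, 2), (25, 1, Argo, Sam, 7, 16), (25, 1, Argo, Sam, 7, 29), (25, 1, Argo, Sam, 9, 35), (25, 1, Argo, Sam, 9, 6), (38, 11, Beta, Sam, 4, 36), (38, 11, Beta, Sam, 6, 2), (38, 11, Beta, Sam, 7, 16), (38, 11, Beta, Sam, 7, 29), (38, 11, Beta, Sam, 9, 35), (38, 11, Beta, Sam, 9, 6), (5, 26, Echo, Lee, 3, 8), (5, 26, Echo, Lee, 5, 23), (5, 26, Echo, Lee, 5, 29), (5, 26, Echo, Lee, 9, 24)}
Filtering on tid ≠ 34 AND sname = Lee leaves {(15, 29, Helix, Lee, 3, 8), (15, 29, Helix, Lee, 5, 23), (15, 29, Helix, Lee, 5, 29), (15, 29, Helix, Lee, 9, 24), (16, 15, Atlas, Lee, 3, 8), (16, 15, Atlas, Lee, 5, 23), (16, 15, Atlas, Lee, 5, 29), (16, 15, Atlas, Lee, 9, 24), (18, 29, Helix, Lee, 3, 8), (18, 29, Helix, Lee, 5, 23), (18, 29, Helix, Lee, 5, 29), (18, 29, Helix, Lee, 9, 24), (5, 26, Echo, Lee, 3, 8), (5, 26, Echo, Lee, 5, 23), (5, 26, Echo, Lee, 5, 29), (5, 26, Echo, Lee, 9, 24)}.
Filtering on sid ≥ 11 leaves {(15, 29, Helix, Lee, 5, 23), (15, 29, Helix, Lee, 5, 29), (15, 29, Helix, Lee, 9, 24), (16, 15, Atlas, Lee, 5, 23), (16, 15, Atlas, Lee, 5, 29), (16, 15, Atlas, Lee, 9, 24), (18, 29, Helix, Lee, 5, 23), (18, 29, Helix, Lee, 5, 29), (18, 29, Helix, Lee, 9, 24), (5, 26, Echo, Lee, 5, 23), (5, 26, Echo, Lee, 5, 29), (5, 26, Echo, Lee, 9, 24)}.
π[tid, sid, title]: project onto (tid, sid, title) (3 duplicate(s) eliminated) → {(15, 23, Atlas), (15, 24, Atlas), (15, 29, Atlas), (26, 23, Echo), (26, 24, Echo), (26, 29, Echo), (29, 23, Helix), (29, 24, Helix), (29, 29, Helix)}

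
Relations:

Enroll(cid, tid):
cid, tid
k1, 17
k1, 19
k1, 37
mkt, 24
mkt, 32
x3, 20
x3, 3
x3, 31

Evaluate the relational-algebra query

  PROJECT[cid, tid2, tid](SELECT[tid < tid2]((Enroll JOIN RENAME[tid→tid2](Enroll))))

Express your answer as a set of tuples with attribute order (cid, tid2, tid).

{(k1, 19, 17), (k1, 37, 17), (k1, 37, 19), (mkt, 32, 24), (x3, 20, 3), (x3, 31, 20), (x3, 31, 3)}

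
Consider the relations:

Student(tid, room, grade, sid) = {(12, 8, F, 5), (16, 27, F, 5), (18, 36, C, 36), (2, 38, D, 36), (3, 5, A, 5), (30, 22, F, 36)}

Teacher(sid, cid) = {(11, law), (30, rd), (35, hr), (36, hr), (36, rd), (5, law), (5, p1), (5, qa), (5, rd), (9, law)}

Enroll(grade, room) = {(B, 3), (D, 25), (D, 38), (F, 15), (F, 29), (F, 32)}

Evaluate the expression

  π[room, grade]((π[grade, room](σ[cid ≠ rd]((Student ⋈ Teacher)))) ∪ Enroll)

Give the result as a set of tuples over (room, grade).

{(15, F), (22, F), (25, D), (27, F), (29, F), (3, B), (32, F), (36, C), (38, D), (5, A), (8, F)}

Joining Student and Teacher on sid yields {(12, 8, F, 5, law), (12, 8, F, 5, p1), (12, 8, F, 5, qa), (12, 8, F, 5, rd), (16, 27, F, 5, law), (16, 27, F, 5, p1), (16, 27, F, 5, qa), (16, 27, F, 5, rd), (18, 36, C, 36, hr), (18, 36, C, 36, rd), (2, 38, D, 36, hr), (2, 38, D, 36, rd), (3, 5, A, 5, law), (3, 5, A, 5, p1), (3, 5, A, 5, qa), (3, 5, A, 5, rd), (30, 22, F, 36, hr), (30, 22, F, 36, rd)}.
Apply σ_{cid ≠ rd}; surviving tuples: {(12, 8, F, 5, law), (12, 8, F, 5, p1), (12, 8, F, 5, qa), (16, 27, F, 5, law), (16, 27, F, 5, p1), (16, 27, F, 5, qa), (18, 36, C, 36, hr), (2, 38, D, 36, hr), (3, 5, A, 5, law), (3, 5, A, 5, p1), (3, 5, A, 5, qa), (30, 22, F, 36, hr)}
Keep only column(s) grade, room (6 duplicate(s) eliminated): {(A, 5), (C, 36), (D, 38), (F, 22), (F, 27), (F, 8)}
Taking the union: {(A, 5), (B, 3), (C, 36), (D, 25), (D, 38), (F, 15), (F, 22), (F, 27), (F, 29), (F, 32), (F, 8)}
Keep only column(s) room, grade: {(15, F), (22, F), (25, D), (27, F), (29, F), (3, B), (32, F), (36, C), (38, D), (5, A), (8, F)}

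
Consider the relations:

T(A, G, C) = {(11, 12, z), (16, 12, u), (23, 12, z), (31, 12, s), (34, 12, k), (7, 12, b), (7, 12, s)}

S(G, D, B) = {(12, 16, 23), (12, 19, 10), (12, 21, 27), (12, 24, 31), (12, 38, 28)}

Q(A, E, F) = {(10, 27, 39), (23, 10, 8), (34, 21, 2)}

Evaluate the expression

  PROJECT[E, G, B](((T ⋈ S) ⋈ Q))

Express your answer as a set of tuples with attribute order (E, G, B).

{(10, 12, 10), (10, 12, 23), (10, 12, 27), (10, 12, 28), (10, 12, 31), (21, 12, 10), (21, 12, 23), (21, 12, 27), (21, 12, 28), (21, 12, 31)}

T ⋈ S (natural join on G): {(11, 12, z, 16, 23), (11, 12, z, 19, 10), (11, 12, z, 21, 27), (11, 12, z, 24, 31), (11, 12, z, 38, 28), (16, 12, u, 16, 23), (16, 12, u, 19, 10), (16, 12, u, 21, 27), (16, 12, u, 24, 31), (16, 12, u, 38, 28), (23, 12, z, 16, 23), (23, 12, z, 19, 10), (23, 12, z, 21, 27), (23, 12, z, 24, 31), (23, 12, z, 38, 28), (31, 12, s, 16, 23), (31, 12, s, 19, 10), (31, 12, s, 21, 27), (31, 12, s, 24, 31), (31, 12, s, 38, 28), (34, 12, k, 16, 23), (34, 12, k, 19, 10), (34, 12, k, 21, 27), (34, 12, k, 24, 31), (34, 12, k, 38, 28), (7, 12, b, 16, 23), (7, 12, b, 19, 10), (7, 12, b, 21, 27), (7, 12, b, 24, 31), (7, 12, b, 38, 28), (7, 12, s, 16, 23), (7, 12, s, 19, 10), (7, 12, s, 21, 27), (7, 12, s, 24, 31), (7, 12, s, 38, 28)}
(T ⋈ S) ⋈ Q (natural join on A): {(23, 12, z, 16, 23, 10, 8), (23, 12, z, 19, 10, 10, 8), (23, 12, z, 21, 27, 10, 8), (23, 12, z, 24, 31, 10, 8), (23, 12, z, 38, 28, 10, 8), (34, 12, k, 16, 23, 21, 2), (34, 12, k, 19, 10, 21, 2), (34, 12, k, 21, 27, 21, 2), (34, 12, k, 24, 31, 21, 2), (34, 12, k, 38, 28, 21, 2)}
Keep only column(s) E, G, B: {(10, 12, 10), (10, 12, 23), (10, 12, 27), (10, 12, 28), (10, 12, 31), (21, 12, 10), (21, 12, 23), (21, 12, 27), (21, 12, 28), (21, 12, 31)}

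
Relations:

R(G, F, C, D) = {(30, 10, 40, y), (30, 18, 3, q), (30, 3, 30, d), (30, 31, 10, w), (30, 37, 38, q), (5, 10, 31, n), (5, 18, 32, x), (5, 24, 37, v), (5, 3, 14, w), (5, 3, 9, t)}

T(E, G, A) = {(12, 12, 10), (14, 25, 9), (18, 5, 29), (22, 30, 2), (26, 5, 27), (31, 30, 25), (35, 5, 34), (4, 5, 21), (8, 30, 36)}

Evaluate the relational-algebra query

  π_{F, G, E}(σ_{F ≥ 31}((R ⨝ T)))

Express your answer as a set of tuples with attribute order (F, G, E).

Joining R and T on G yields {(30, 10, 40, y, 22, 2), (30, 10, 40, y, 31, 25), (30, 10, 40, y, 8, 36), (30, 18, 3, q, 22, 2), (30, 18, 3, q, 31, 25), (30, 18, 3, q, 8, 36), (30, 3, 30, d, 22, 2), (30, 3, 30, d, 31, 25), (30, 3, 30, d, 8, 36), (30, 31, 10, w, 22, 2), (30, 31, 10, w, 31, 25), (30, 31, 10, w, 8, 36), (30, 37, 38, q, 22, 2), (30, 37, 38, q, 31, 25), (30, 37, 38, q, 8, 36), (5, 10, 31, n, 18, 29), (5, 10, 31, n, 26, 27), (5, 10, 31, n, 35, 34), (5, 10, 31, n, 4, 21), (5, 18, 32, x, 18, 29), (5, 18, 32, x, 26, 27), (5, 18, 32, x, 35, 34), (5, 18, 32, x, 4, 21), (5, 24, 37, v, 18, 29), (5, 24, 37, v, 26, 27), (5, 24, 37, v, 35, 34), (5, 24, 37, v, 4, 21), (5, 3, 14, w, 18, 29), (5, 3, 14, w, 26, 27), (5, 3, 14, w, 35, 34), (5, 3, 14, w, 4, 21), (5, 3, 9, t, 18, 29), (5, 3, 9, t, 26, 27), (5, 3, 9, t, 35, 34), (5, 3, 9, t, 4, 21)}.
Filtering on F ≥ 31 leaves {(30, 31, 10, w, 22, 2), (30, 31, 10, w, 31, 25), (30, 31, 10, w, 8, 36), (30, 37, 38, q, 22, 2), (30, 37, 38, q, 31, 25), (30, 37, 38, q, 8, 36)}.
π[F, G, E]: project onto (F, G, E) → {(31, 30, 22), (31, 30, 31), (31, 30, 8), (37, 30, 22), (37, 30, 31), (37, 30, 8)}

{(31, 30, 22), (31, 30, 31), (31, 30, 8), (37, 30, 22), (37, 30, 31), (37, 30, 8)}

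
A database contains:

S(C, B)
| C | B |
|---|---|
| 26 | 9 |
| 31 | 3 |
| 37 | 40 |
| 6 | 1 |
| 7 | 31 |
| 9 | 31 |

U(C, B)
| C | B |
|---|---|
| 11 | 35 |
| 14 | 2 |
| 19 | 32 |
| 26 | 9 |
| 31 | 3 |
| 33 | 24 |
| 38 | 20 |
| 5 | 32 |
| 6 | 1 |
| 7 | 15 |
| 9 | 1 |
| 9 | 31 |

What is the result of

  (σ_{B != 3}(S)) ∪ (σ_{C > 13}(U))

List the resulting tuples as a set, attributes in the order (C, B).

{(14, 2), (19, 32), (26, 9), (31, 3), (33, 24), (37, 40), (38, 20), (6, 1), (7, 31), (9, 31)}

Apply σ_{B != 3}; surviving tuples: {(26, 9), (37, 40), (6, 1), (7, 31), (9, 31)}
Apply σ_{C > 13}; surviving tuples: {(14, 2), (19, 32), (26, 9), (31, 3), (33, 24), (38, 20)}
Taking the union: {(14, 2), (19, 32), (26, 9), (31, 3), (33, 24), (37, 40), (38, 20), (6, 1), (7, 31), (9, 31)}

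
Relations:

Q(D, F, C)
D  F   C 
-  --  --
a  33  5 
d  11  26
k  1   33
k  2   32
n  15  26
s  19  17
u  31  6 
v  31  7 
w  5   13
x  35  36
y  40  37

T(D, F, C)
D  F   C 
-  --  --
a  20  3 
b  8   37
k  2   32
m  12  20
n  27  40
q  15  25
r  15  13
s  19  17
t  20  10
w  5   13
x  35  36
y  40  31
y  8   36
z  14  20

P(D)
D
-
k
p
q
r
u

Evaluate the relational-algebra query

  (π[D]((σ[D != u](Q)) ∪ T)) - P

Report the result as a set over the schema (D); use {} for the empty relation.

Filtering on D != u leaves {(a, 33, 5), (d, 11, 26), (k, 1, 33), (k, 2, 32), (n, 15, 26), (s, 19, 17), (v, 31, 7), (w, 5, 13), (x, 35, 36), (y, 40, 37)}.
Taking the union: {(a, 20, 3), (a, 33, 5), (b, 8, 37), (d, 11, 26), (k, 1, 33), (k, 2, 32), (m, 12, 20), (n, 15, 26), (n, 27, 40), (q, 15, 25), (r, 15, 13), (s, 19, 17), (t, 20, 10), (v, 31, 7), (w, 5, 13), (x, 35, 36), (y, 40, 31), (y, 40, 37), (y, 8, 36), (z, 14, 20)}
Keep only column(s) D (5 duplicate(s) eliminated): {a, b, d, k, m, n, q, r, s, t, v, w, x, y, z}
Taking the difference: {a, b, d, m, n, s, t, v, w, x, y, z}

{a, b, d, m, n, s, t, v, w, x, y, z}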